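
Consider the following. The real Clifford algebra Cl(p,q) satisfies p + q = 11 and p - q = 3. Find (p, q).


We need p + q = 11 and p - q = 3.
Adding: 2p = 11 + 3 = 14, so p = 7.
Then q = 11 - 7 = 4.
(p, q) = (7, 4)


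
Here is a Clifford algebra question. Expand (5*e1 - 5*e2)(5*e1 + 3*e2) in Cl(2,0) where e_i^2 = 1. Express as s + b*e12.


Expand: (5*e1 - 5*e2)(5*e1 + 3*e2)
= 5*5*e1e1 + 5*3*e1e2 + (-5)*5*e2e1 + (-5)*3*e2e2
Using e1^2 = e2^2 = 1, e2e1 = -e1e2:
Scalar part s = 5*5 + (-5)*3 = 25 + (-15) = 10
Bivector part b = 5*3 - (-5)*5 = 15 - (-25) = 40
uv = 10 + 40*e12


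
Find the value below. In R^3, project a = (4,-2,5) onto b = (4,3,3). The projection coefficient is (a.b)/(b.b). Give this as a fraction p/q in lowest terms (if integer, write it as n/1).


Projection coefficient = (a . b) / (b . b)
a . b = 4*4 + (-2)*3 + 5*3
= 16 + (-6) + 15 = 25
b . b = 4^2 + 3^2 + 3^2
= 16 + 9 + 9 = 34
Coefficient = 25/34
In lowest terms: 25/34


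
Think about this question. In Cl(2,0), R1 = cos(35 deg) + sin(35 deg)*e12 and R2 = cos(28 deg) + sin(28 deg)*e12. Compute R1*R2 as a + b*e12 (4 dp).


Same-plane rotors commute and their half-angles add:
R1*R2 = cos(a1 + a2) + sin(a1 + a2)*e12.
a1 + a2 = 35 + 28 = 63 deg
cos(63 deg) = 0.4540
sin(63 deg) = 0.8910
R1*R2 = 0.4540 + 0.8910*e12


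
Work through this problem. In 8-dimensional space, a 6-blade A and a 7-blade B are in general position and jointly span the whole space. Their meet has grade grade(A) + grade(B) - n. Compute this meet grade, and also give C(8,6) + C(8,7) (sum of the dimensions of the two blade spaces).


Meet grade = grade(A) + grade(B) - n
= 6 + 7 - 8 = 5
C(8,6) = 28
C(8,7) = 8
dim_A + dim_B = 28 + 8 = 36


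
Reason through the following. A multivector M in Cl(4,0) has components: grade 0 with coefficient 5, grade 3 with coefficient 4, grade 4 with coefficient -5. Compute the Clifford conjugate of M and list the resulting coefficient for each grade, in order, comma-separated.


Clifford conjugate sign for grade k: (-1)^(k(k+1)/2)
Grade 0: (-1)^(0*1/2) = (-1)^0 = 1, coeff 5 -> 5
Grade 3: (-1)^(3*4/2) = (-1)^6 = 1, coeff 4 -> 4
Grade 4: (-1)^(4*5/2) = (-1)^10 = 1, coeff -5 -> -5
Conjugated coefficients: 5, 4, -5


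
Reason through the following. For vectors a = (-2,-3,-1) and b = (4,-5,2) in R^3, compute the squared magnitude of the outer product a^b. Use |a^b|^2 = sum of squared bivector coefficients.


a wedge b = (a1*b2 - a2*b1)*e12 + (a1*b3 - a3*b1)*e13 + (a2*b3 - a3*b2)*e23
e12 coeff: (-2)*(-5) - (-3)*4 = 10 - (-12) = 22
e13 coeff: (-2)*2 - (-1)*4 = -4 - (-4) = 0
e23 coeff: (-3)*2 - (-1)*(-5) = -6 - 5 = -11
|a wedge b|^2 = 22^2 + 0^2 + (-11)^2
= 484 + 0 + 121
= 605


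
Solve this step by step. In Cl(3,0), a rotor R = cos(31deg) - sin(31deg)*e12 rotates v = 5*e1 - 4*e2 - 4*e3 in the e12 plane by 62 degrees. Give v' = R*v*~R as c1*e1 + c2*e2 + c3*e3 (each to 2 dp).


Rotor R = cos(31deg) - sin(31deg)*e12
Rotation angle theta = 2 * 31 = 62 degrees in the e12 plane (e1 -> e2).
The component perpendicular to the plane (e3) is invariant: v'_3 = v3 = -4.00
cos(62deg) = 0.4695, sin(62deg) = 0.8829
v'_1 = v1*cos(theta) - v2*sin(theta) = 5*0.4695 - (-4)*0.8829 = 5.88
v'_2 = v1*sin(theta) + v2*cos(theta) = 5*0.8829 + (-4)*0.4695 = 2.54
v' = 5.88*e1 + 2.54*e2 - 4.00*e3


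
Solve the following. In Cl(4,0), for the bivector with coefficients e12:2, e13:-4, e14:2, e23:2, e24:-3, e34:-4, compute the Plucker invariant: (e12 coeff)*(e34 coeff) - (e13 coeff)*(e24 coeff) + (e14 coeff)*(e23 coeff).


Plucker relation: af - be + cd
a*f = 2*(-4) = -8
b*e = (-4)*(-3) = 12
c*d = 2*2 = 4
af - be + cd = -8 - 12 + 4
= -16


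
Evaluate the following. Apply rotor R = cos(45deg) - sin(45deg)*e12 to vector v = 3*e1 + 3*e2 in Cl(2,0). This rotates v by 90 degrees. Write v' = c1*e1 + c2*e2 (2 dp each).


Rotor R = cos(45deg) - sin(45deg)*e12
Rotation angle theta = 2 * 45 = 90 degrees
v' = R*v*~R rotates v by theta.
cos(90deg) = 0.0000, sin(90deg) = 1.0000
v'_1 = 3*cos(90deg) - 3*sin(90deg)
= 3*0.0000 - 3*1.0000
= -3.00
v'_2 = 3*sin(90deg) + 3*cos(90deg)
= 3*1.0000 + 3*0.0000
= 3.00
v' = -3.00*e1 + 3.00*e2


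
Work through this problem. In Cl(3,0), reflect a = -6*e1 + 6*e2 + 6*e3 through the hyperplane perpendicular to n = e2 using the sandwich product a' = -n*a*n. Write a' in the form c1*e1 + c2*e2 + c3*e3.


Reflection formula: a' = -n*a*n, with n = e2 (unit vector, n^2 = 1).
For reflection through hyperplane perp to e2:
The component along e2 flips sign, others stay.
a = (-6, 6, 6)
a' = (-6, -6, 6)
a' = -6*e1 - 6*e2 + 6*e3


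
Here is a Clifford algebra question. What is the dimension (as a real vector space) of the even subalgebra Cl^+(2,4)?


Even subalgebra dimension = 2^(n-1)
n = 2 + 4 = 6
2^(6 - 1) = 2^5 = 32
Verification: sum of C(6,k) for even k = 1 + 15 + 15 + 1 = 32
Result = 32


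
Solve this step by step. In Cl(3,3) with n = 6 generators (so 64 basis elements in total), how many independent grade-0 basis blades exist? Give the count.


Number of grade-k basis blades in Cl(p,q) with n = p + q is C(n, k).
n = 3 + 3 = 6
C(6, 0) = 6! / (0! * 6!)
= 720 / (1 * 720)
= 1


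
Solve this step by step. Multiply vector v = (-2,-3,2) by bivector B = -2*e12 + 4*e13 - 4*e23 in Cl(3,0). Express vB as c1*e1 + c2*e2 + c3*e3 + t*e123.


vB has grade-1 (vector) and grade-3 (trivector) parts: vB = (v _| B) + (v ^ B).
Vector part <vB>_1:
  e1: -v2*b12 - v3*b13 = -(-3)*(-2) - (2)*(4) = -14
  e2: v1*b12 - v3*b23 = (-2)*(-2) - (2)*(-4) = 12
  e3: v1*b13 + v2*b23 = (-2)*(4) + (-3)*(-4) = 4
Trivector part <vB>_3:
  e123: v1*b23 - v2*b13 + v3*b12 = (-2)*(-4) - (-3)*(4) + (2)*(-2) = 16
vB = -14*e1 + 12*e2 + 4*e3 + 16*e123


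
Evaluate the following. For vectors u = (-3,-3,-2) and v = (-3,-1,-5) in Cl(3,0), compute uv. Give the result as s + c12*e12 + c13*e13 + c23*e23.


In Cl(3,0): e_i^2 = 1, e_ie_j = -e_je_i for i != j.
Scalar part = u . v = (-3)*(-3) + (-3)*(-1) + (-2)*(-5)
= 9 + 3 + 10 = 22
e12 coeff = (-3)*(-1) - (-3)*(-3) = 3 - 9 = -6
e13 coeff = (-3)*(-5) - (-2)*(-3) = 15 - 6 = 9
e23 coeff = (-3)*(-5) - (-2)*(-1) = 15 - 2 = 13
uv = 22 - 6*e12 + 9*e13 + 13*e23


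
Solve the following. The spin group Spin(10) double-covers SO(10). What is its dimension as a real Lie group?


Spin(n) double-covers SO(n); both have Lie algebra so(n) of dimension n(n-1)/2.
n = 10
n(n-1) = 10 * 9 = 90
dim Spin(10) = 90/2 = 45


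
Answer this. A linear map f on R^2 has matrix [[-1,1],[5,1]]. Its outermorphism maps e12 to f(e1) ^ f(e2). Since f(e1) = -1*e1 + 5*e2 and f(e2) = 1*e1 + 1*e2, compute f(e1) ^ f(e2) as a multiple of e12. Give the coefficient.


The outermorphism of a linear map f sends e1^e2 to f(e1)^f(e2).
f(e1) = -1*e1 + 5*e2
f(e2) = 1*e1 + 1*e2
f(e1) ^ f(e2) = (-1*e1 + 5*e2) ^ (1*e1 + 1*e2)
= (-1)*1*e12 + 5*1*e21
= (-1 - 5)*e12
= -6*e12
Coefficient = -6


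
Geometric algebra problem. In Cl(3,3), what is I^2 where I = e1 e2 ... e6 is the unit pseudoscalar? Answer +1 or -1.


The pseudoscalar I = e1...e_n (product of all n generators) of Cl(p,q) satisfies I^2 = (-1)^(q + n(n-1)/2).
p = 3, q = 3, n = p + q = 6
n(n-1)/2 = 6 * 5 / 2 = 15
Exponent = q + n(n-1)/2 = 3 + 15 = 18
I^2 = (-1)^18 = +1


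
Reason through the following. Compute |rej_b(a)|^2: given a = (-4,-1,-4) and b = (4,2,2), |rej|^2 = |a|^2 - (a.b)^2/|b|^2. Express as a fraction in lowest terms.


|a|^2 = (-4)^2 + (-1)^2 + (-4)^2 = 33
|b|^2 = 4^2 + 2^2 + 2^2 = 24
a . b = (-4)*4 + (-1)*2 + (-4)*2 = -26
(a.b)^2 = (-26)^2 = 676
|rej|^2 = 33 - 676/24
= (792 - 676)/24
= 116/24
In lowest terms: 29/6


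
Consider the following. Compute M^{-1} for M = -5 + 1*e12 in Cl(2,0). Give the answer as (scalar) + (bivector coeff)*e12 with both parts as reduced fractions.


M = -5 + 1*e12, where e12^2 = -1.
Since M commutes with its reverse ~M = a - b*e12, M * ~M = a^2 - b^2*e12^2 = a^2 + b^2.
So M^{-1} = ~M / (a^2 + b^2) = (a - b*e12)/(a^2 + b^2).
a^2 + b^2 = 25 + 1 = 26
Scalar part = -5/26 = -5/26
Bivector coeff = -1/26 = -1/26
M^{-1} = -5/26 - 1/26*e12


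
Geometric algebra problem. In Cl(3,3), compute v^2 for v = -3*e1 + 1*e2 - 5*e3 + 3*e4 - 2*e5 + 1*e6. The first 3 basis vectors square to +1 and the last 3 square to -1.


v^2 = sum of c_i^2 * e_i^2
Positive signature terms (e_i^2 = +1): (-3)^2 + 1^2 + (-5)^2 = 35
Negative signature terms (e_j^2 = -1): 3^2 + (-2)^2 + 1^2 = 14
v^2 = 35 - 14 = 21


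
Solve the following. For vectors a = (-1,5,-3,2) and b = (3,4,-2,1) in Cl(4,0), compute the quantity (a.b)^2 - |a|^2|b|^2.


a . b = (-1)*3 + 5*4 + (-3)*(-2) + 2*1
= -3 + 20 + 6 + 2 = 25
|a|^2 = (-1)^2 + 5^2 + (-3)^2 + 2^2 = 39
|b|^2 = 3^2 + 4^2 + (-2)^2 + 1^2 = 30
(a.b)^2 = 25^2 = 625
|a|^2 * |b|^2 = 39 * 30 = 1170
Result = 625 - 1170 = -545


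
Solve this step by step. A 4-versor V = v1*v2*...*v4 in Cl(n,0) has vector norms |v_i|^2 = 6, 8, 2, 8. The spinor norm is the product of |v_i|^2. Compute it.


Spinor norm N(V) = |v1|^2 * |v2|^2 * ... * |v4|^2
= 6 * 8 * 2 * 8
Running product: 6, 48, 96, 768
N(V) = 768


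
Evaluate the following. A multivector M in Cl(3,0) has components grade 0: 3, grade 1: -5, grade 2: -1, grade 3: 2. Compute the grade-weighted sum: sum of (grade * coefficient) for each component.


Grade-weighted sum = sum of grade_k * coefficient_k
0*3 = 0
1*(-5) = -5
2*(-1) = -2
3*2 = 6
Total = 0 + (-5) + (-2) + 6 = -1


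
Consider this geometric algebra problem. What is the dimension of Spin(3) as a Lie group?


Spin(n) double-covers SO(n); both have Lie algebra so(n) of dimension n(n-1)/2.
n = 3
n(n-1) = 3 * 2 = 6
dim Spin(3) = 6/2 = 3


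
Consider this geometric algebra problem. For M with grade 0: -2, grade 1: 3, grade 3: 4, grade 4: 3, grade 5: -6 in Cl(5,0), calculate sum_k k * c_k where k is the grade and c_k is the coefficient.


Grade-weighted sum = sum of grade_k * coefficient_k
0*(-2) = 0
1*3 = 3
3*4 = 12
4*3 = 12
5*(-6) = -30
Total = 0 + 3 + 12 + 12 + (-30) = -3


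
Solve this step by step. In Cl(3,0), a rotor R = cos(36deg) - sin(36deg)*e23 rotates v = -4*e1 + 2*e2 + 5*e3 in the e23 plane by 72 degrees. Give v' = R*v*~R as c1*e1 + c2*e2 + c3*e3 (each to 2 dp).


Rotor R = cos(36deg) - sin(36deg)*e23
Rotation angle theta = 2 * 36 = 72 degrees in the e23 plane (e2 -> e3).
The component perpendicular to the plane (e1) is invariant: v'_1 = v1 = -4.00
cos(72deg) = 0.3090, sin(72deg) = 0.9511
v'_2 = v2*cos(theta) - v3*sin(theta) = 2*0.3090 - 5*0.9511 = -4.14
v'_3 = v2*sin(theta) + v3*cos(theta) = 2*0.9511 + 5*0.3090 = 3.45
v' = -4.00*e1 - 4.14*e2 + 3.45*e3


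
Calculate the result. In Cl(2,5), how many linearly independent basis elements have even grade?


Even subalgebra dimension = 2^(n-1)
n = 2 + 5 = 7
2^(7 - 1) = 2^6 = 64
Verification: sum of C(7,k) for even k = 1 + 21 + 35 + 7 = 64
Result = 64


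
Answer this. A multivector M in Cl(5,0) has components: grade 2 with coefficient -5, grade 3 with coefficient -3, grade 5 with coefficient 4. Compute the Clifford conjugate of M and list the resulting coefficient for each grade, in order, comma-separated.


Clifford conjugate sign for grade k: (-1)^(k(k+1)/2)
Grade 2: (-1)^(2*3/2) = (-1)^3 = -1, coeff -5 -> 5
Grade 3: (-1)^(3*4/2) = (-1)^6 = 1, coeff -3 -> -3
Grade 5: (-1)^(5*6/2) = (-1)^15 = -1, coeff 4 -> -4
Conjugated coefficients: 5, -3, -4


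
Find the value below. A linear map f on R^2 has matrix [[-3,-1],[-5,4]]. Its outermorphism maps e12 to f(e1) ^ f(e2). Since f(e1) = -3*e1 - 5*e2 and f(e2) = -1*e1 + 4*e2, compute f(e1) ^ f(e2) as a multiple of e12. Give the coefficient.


The outermorphism of a linear map f sends e1^e2 to f(e1)^f(e2).
f(e1) = -3*e1 - 5*e2
f(e2) = -1*e1 + 4*e2
f(e1) ^ f(e2) = (-3*e1 - 5*e2) ^ (-1*e1 + 4*e2)
= (-3)*4*e12 + (-5)*(-1)*e21
= (-12 - 5)*e12
= -17*e12
Coefficient = -17


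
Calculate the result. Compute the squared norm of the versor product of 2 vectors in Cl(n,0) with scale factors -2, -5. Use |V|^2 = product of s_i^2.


Each vector v_i has |v_i|^2 = s_i^2
Squared scales: (-2)^2 = 4, (-5)^2 = 25
|V|^2 = 4 * 25
= 100


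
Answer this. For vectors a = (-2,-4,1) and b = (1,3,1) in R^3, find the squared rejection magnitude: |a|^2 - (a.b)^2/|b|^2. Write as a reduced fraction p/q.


|a|^2 = (-2)^2 + (-4)^2 + 1^2 = 21
|b|^2 = 1^2 + 3^2 + 1^2 = 11
a . b = (-2)*1 + (-4)*3 + 1*1 = -13
(a.b)^2 = (-13)^2 = 169
|rej|^2 = 21 - 169/11
= (231 - 169)/11
= 62/11
In lowest terms: 62/11


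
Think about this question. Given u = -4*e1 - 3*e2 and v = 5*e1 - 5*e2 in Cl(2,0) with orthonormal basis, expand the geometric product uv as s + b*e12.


Expand: (-4*e1 - 3*e2)(5*e1 - 5*e2)
= (-4)*5*e1e1 + (-4)*(-5)*e1e2 + (-3)*5*e2e1 + (-3)*(-5)*e2e2
Using e1^2 = e2^2 = 1, e2e1 = -e1e2:
Scalar part s = (-4)*5 + (-3)*(-5) = -20 + 15 = -5
Bivector part b = (-4)*(-5) - (-3)*5 = 20 - (-15) = 35
uv = -5 + 35*e12


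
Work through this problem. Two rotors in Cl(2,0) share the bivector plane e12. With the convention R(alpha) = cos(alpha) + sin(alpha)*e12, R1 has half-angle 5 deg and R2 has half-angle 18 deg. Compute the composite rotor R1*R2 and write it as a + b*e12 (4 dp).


Same-plane rotors commute and their half-angles add:
R1*R2 = cos(a1 + a2) + sin(a1 + a2)*e12.
a1 + a2 = 5 + 18 = 23 deg
cos(23 deg) = 0.9205
sin(23 deg) = 0.3907
R1*R2 = 0.9205 + 0.3907*e12


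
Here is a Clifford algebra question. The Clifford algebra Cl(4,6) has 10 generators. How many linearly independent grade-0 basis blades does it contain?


Number of grade-k basis blades in Cl(p,q) with n = p + q is C(n, k).
n = 4 + 6 = 10
C(10, 0) = 10! / (0! * 10!)
= 3628800 / (1 * 3628800)
= 1


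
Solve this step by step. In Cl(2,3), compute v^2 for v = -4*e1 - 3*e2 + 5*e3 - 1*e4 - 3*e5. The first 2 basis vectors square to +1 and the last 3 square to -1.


v^2 = sum of c_i^2 * e_i^2
Positive signature terms (e_i^2 = +1): (-4)^2 + (-3)^2 = 25
Negative signature terms (e_j^2 = -1): 5^2 + (-1)^2 + (-3)^2 = 35
v^2 = 25 - 35 = -10


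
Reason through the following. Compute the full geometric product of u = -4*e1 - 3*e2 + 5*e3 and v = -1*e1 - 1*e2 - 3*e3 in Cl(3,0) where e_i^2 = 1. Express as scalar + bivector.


In Cl(3,0): e_i^2 = 1, e_ie_j = -e_je_i for i != j.
Scalar part = u . v = (-4)*(-1) + (-3)*(-1) + 5*(-3)
= 4 + 3 + (-15) = -8
e12 coeff = (-4)*(-1) - (-3)*(-1) = 4 - 3 = 1
e13 coeff = (-4)*(-3) - 5*(-1) = 12 - (-5) = 17
e23 coeff = (-3)*(-3) - 5*(-1) = 9 - (-5) = 14
uv = -8 + 1*e12 + 17*e13 + 14*e23


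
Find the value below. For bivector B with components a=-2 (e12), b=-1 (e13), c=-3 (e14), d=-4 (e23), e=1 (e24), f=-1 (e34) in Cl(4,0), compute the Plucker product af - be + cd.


Plucker relation: af - be + cd
a*f = (-2)*(-1) = 2
b*e = (-1)*1 = -1
c*d = (-3)*(-4) = 12
af - be + cd = 2 - (-1) + 12
= 15


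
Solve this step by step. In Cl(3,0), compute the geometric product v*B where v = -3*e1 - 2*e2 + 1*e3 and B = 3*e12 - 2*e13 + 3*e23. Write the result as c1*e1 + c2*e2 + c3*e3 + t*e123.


vB has grade-1 (vector) and grade-3 (trivector) parts: vB = (v _| B) + (v ^ B).
Vector part <vB>_1:
  e1: -v2*b12 - v3*b13 = -(-2)*(3) - (1)*(-2) = 8
  e2: v1*b12 - v3*b23 = (-3)*(3) - (1)*(3) = -12
  e3: v1*b13 + v2*b23 = (-3)*(-2) + (-2)*(3) = 0
Trivector part <vB>_3:
  e123: v1*b23 - v2*b13 + v3*b12 = (-3)*(3) - (-2)*(-2) + (1)*(3) = -10
vB = 8*e1 - 12*e2 + 0*e3 - 10*e123


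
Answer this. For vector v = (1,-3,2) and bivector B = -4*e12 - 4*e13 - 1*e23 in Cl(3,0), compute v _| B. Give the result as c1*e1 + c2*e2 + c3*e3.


Left contraction v _| B = <vB>_1 (grade-1 part of the geometric product vB).
Using e1_|e12 = e2, e2_|e12 = -e1, e1_|e13 = e3, e3_|e13 = -e1, e2_|e23 = e3, e3_|e23 = -e2:
e1 coeff: -v2*b12 - v3*b13 = -(-3)*(-4) - (2)*(-4) = -4
e2 coeff: v1*b12 - v3*b23 = (1)*(-4) - (2)*(-1) = -2
e3 coeff: v1*b13 + v2*b23 = (1)*(-4) + (-3)*(-1) = -1
v _| B = -4*e1 - 2*e2 - 1*e3


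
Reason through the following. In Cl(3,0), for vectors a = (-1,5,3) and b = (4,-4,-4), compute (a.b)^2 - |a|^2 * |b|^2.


a . b = (-1)*4 + 5*(-4) + 3*(-4)
= -4 + (-20) + (-12) = -36
|a|^2 = (-1)^2 + 5^2 + 3^2 = 35
|b|^2 = 4^2 + (-4)^2 + (-4)^2 = 48
(a.b)^2 = (-36)^2 = 1296
|a|^2 * |b|^2 = 35 * 48 = 1680
Result = 1296 - 1680 = -384


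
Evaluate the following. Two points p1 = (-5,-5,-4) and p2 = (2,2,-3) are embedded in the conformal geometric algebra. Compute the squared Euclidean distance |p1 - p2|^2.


p1 - p2 = (-7, -7, -1)
|p1 - p2|^2 = (-7)^2 + (-7)^2 + (-1)^2
= 49 + 49 + 1
= 99


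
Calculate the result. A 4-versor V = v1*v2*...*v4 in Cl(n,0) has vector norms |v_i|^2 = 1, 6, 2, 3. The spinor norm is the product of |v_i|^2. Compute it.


Spinor norm N(V) = |v1|^2 * |v2|^2 * ... * |v4|^2
= 1 * 6 * 2 * 3
Running product: 1, 6, 12, 36
N(V) = 36


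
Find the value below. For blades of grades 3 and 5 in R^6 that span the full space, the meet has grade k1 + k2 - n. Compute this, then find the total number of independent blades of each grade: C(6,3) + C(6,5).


Meet grade = grade(A) + grade(B) - n
= 3 + 5 - 6 = 2
C(6,3) = 20
C(6,5) = 6
dim_A + dim_B = 20 + 6 = 26


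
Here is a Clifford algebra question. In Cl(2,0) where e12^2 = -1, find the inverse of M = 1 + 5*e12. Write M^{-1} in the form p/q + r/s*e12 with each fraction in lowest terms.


M = 1 + 5*e12, where e12^2 = -1.
Since M commutes with its reverse ~M = a - b*e12, M * ~M = a^2 - b^2*e12^2 = a^2 + b^2.
So M^{-1} = ~M / (a^2 + b^2) = (a - b*e12)/(a^2 + b^2).
a^2 + b^2 = 1 + 25 = 26
Scalar part = 1/26 = 1/26
Bivector coeff = -5/26 = -5/26
M^{-1} = 1/26 - 5/26*e12


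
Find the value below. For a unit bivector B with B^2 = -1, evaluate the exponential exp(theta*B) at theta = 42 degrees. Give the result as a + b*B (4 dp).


For a unit bivector B with B^2 = -1, the exponential series gives
e^(theta*B) = cos(theta) + sin(theta)*B (the GA analogue of Euler's formula).
theta = 42 degrees = 0.733038 rad
cos(42 deg) = 0.7431
sin(42 deg) = 0.6691
exp(theta*B) = 0.7431 + 0.6691*B


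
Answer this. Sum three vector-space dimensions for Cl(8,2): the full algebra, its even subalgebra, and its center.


n = 8 + 2 = 10
Total dim = 2^10 = 1024
Even subalgebra dim = 2^9 = 512
n is even, so center dim = 1
Sum = 1024 + 512 + 1 = 1537


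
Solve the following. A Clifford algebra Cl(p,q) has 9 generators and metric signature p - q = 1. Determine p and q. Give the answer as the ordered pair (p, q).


We need p + q = 9 and p - q = 1.
Adding: 2p = 9 + 1 = 10, so p = 5.
Then q = 9 - 5 = 4.
(p, q) = (5, 4)


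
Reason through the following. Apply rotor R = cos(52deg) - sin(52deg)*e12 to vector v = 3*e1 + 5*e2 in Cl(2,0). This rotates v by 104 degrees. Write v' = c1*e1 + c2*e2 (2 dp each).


Rotor R = cos(52deg) - sin(52deg)*e12
Rotation angle theta = 2 * 52 = 104 degrees
v' = R*v*~R rotates v by theta.
cos(104deg) = -0.2419, sin(104deg) = 0.9703
v'_1 = 3*cos(104deg) - 5*sin(104deg)
= 3*(-0.2419) - 5*0.9703
= -5.58
v'_2 = 3*sin(104deg) + 5*cos(104deg)
= 3*0.9703 + 5*(-0.2419)
= 1.70
v' = -5.58*e1 + 1.70*e2


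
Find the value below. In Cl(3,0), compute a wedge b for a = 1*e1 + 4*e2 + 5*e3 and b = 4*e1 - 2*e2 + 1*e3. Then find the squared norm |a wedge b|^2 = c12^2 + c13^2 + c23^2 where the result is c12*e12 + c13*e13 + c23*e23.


a wedge b = (a1*b2 - a2*b1)*e12 + (a1*b3 - a3*b1)*e13 + (a2*b3 - a3*b2)*e23
e12 coeff: 1*(-2) - 4*4 = -2 - 16 = -18
e13 coeff: 1*1 - 5*4 = 1 - 20 = -19
e23 coeff: 4*1 - 5*(-2) = 4 - (-10) = 14
|a wedge b|^2 = (-18)^2 + (-19)^2 + 14^2
= 324 + 361 + 196
= 881


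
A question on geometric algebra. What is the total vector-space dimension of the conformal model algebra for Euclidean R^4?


The conformal model of R^4 uses Cl(5,1): the 4 Euclidean generators plus two extra orthogonal generators e+ (e+^2 = +1) and e- (e-^2 = -1), from which the null vectors e0, einf are built.
Number of generators m = 4 + 2 = 6.
dim Cl(p,q) = 2^m = 2^6 = 64


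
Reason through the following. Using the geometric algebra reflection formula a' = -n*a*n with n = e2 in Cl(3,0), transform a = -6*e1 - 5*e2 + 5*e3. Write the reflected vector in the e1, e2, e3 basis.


Reflection formula: a' = -n*a*n, with n = e2 (unit vector, n^2 = 1).
For reflection through hyperplane perp to e2:
The component along e2 flips sign, others stay.
a = (-6, -5, 5)
a' = (-6, 5, 5)
a' = -6*e1 + 5*e2 + 5*e3


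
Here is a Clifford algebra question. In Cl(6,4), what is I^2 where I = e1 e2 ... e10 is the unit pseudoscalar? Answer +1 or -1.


The pseudoscalar I = e1...e_n (product of all n generators) of Cl(p,q) satisfies I^2 = (-1)^(q + n(n-1)/2).
p = 6, q = 4, n = p + q = 10
n(n-1)/2 = 10 * 9 / 2 = 45
Exponent = q + n(n-1)/2 = 4 + 45 = 49
I^2 = (-1)^49 = -1


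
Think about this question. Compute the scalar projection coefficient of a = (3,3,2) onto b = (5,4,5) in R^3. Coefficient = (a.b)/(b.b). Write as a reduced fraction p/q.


Projection coefficient = (a . b) / (b . b)
a . b = 3*5 + 3*4 + 2*5
= 15 + 12 + 10 = 37
b . b = 5^2 + 4^2 + 5^2
= 25 + 16 + 25 = 66
Coefficient = 37/66
In lowest terms: 37/66


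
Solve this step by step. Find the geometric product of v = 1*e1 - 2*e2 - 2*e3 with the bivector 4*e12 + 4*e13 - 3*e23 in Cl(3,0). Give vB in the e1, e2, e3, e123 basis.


vB has grade-1 (vector) and grade-3 (trivector) parts: vB = (v _| B) + (v ^ B).
Vector part <vB>_1:
  e1: -v2*b12 - v3*b13 = -(-2)*(4) - (-2)*(4) = 16
  e2: v1*b12 - v3*b23 = (1)*(4) - (-2)*(-3) = -2
  e3: v1*b13 + v2*b23 = (1)*(4) + (-2)*(-3) = 10
Trivector part <vB>_3:
  e123: v1*b23 - v2*b13 + v3*b12 = (1)*(-3) - (-2)*(4) + (-2)*(4) = -3
vB = 16*e1 - 2*e2 + 10*e3 - 3*e123


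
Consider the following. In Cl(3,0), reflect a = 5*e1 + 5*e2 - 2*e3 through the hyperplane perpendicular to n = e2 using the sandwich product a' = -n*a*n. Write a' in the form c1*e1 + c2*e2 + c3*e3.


Reflection formula: a' = -n*a*n, with n = e2 (unit vector, n^2 = 1).
For reflection through hyperplane perp to e2:
The component along e2 flips sign, others stay.
a = (5, 5, -2)
a' = (5, -5, -2)
a' = 5*e1 - 5*e2 - 2*e3


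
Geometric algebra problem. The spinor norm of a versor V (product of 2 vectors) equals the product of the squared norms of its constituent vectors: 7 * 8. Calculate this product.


Spinor norm N(V) = |v1|^2 * |v2|^2 * ... * |v2|^2
= 7 * 8
Running product: 7, 56
N(V) = 56


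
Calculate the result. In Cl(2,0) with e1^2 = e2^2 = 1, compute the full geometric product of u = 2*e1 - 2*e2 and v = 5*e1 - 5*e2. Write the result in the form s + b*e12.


Expand: (2*e1 - 2*e2)(5*e1 - 5*e2)
= 2*5*e1e1 + 2*(-5)*e1e2 + (-2)*5*e2e1 + (-2)*(-5)*e2e2
Using e1^2 = e2^2 = 1, e2e1 = -e1e2:
Scalar part s = 2*5 + (-2)*(-5) = 10 + 10 = 20
Bivector part b = 2*(-5) - (-2)*5 = -10 - (-10) = 0
uv = 20 + 0*e12


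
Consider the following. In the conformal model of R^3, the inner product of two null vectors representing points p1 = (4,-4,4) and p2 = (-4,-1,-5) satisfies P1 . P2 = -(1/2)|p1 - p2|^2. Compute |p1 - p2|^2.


p1 - p2 = (8, -3, 9)
|p1 - p2|^2 = 8^2 + (-3)^2 + 9^2
= 64 + 9 + 81
= 154


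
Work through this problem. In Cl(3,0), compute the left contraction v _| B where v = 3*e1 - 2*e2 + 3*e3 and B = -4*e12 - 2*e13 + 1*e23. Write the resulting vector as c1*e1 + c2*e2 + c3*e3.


Left contraction v _| B = <vB>_1 (grade-1 part of the geometric product vB).
Using e1_|e12 = e2, e2_|e12 = -e1, e1_|e13 = e3, e3_|e13 = -e1, e2_|e23 = e3, e3_|e23 = -e2:
e1 coeff: -v2*b12 - v3*b13 = -(-2)*(-4) - (3)*(-2) = -2
e2 coeff: v1*b12 - v3*b23 = (3)*(-4) - (3)*(1) = -15
e3 coeff: v1*b13 + v2*b23 = (3)*(-2) + (-2)*(1) = -8
v _| B = -2*e1 - 15*e2 - 8*e3


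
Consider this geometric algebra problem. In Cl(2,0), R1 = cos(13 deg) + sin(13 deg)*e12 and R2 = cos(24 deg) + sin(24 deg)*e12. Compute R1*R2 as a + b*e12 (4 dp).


Same-plane rotors commute and their half-angles add:
R1*R2 = cos(a1 + a2) + sin(a1 + a2)*e12.
a1 + a2 = 13 + 24 = 37 deg
cos(37 deg) = 0.7986
sin(37 deg) = 0.6018
R1*R2 = 0.7986 + 0.6018*e12


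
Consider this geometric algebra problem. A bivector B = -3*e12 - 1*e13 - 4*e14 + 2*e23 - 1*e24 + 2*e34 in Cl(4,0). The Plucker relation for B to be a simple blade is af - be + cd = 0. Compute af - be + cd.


Plucker relation: af - be + cd
a*f = (-3)*2 = -6
b*e = (-1)*(-1) = 1
c*d = (-4)*2 = -8
af - be + cd = -6 - 1 + (-8)
= -15


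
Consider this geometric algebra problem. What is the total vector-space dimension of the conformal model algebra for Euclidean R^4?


The conformal model of R^4 uses Cl(5,1): the 4 Euclidean generators plus two extra orthogonal generators e+ (e+^2 = +1) and e- (e-^2 = -1), from which the null vectors e0, einf are built.
Number of generators m = 4 + 2 = 6.
dim Cl(p,q) = 2^m = 2^6 = 64


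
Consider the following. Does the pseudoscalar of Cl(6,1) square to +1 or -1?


The pseudoscalar I = e1...e_n (product of all n generators) of Cl(p,q) satisfies I^2 = (-1)^(q + n(n-1)/2).
p = 6, q = 1, n = p + q = 7
n(n-1)/2 = 7 * 6 / 2 = 21
Exponent = q + n(n-1)/2 = 1 + 21 = 22
I^2 = (-1)^22 = +1


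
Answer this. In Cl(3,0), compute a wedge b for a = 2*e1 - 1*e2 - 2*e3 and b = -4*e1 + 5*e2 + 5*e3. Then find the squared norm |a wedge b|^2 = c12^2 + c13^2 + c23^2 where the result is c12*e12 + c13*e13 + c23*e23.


a wedge b = (a1*b2 - a2*b1)*e12 + (a1*b3 - a3*b1)*e13 + (a2*b3 - a3*b2)*e23
e12 coeff: 2*5 - (-1)*(-4) = 10 - 4 = 6
e13 coeff: 2*5 - (-2)*(-4) = 10 - 8 = 2
e23 coeff: (-1)*5 - (-2)*5 = -5 - (-10) = 5
|a wedge b|^2 = 6^2 + 2^2 + 5^2
= 36 + 4 + 25
= 65


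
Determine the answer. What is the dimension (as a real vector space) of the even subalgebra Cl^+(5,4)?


Even subalgebra dimension = 2^(n-1)
n = 5 + 4 = 9
2^(9 - 1) = 2^8 = 256
Verification: sum of C(9,k) for even k = 1 + 36 + 126 + 84 + 9 = 256
Result = 256


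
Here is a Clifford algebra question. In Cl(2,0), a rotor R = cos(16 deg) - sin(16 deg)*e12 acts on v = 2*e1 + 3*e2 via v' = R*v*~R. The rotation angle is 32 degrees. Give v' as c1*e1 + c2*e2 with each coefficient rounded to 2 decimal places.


Rotor R = cos(16deg) - sin(16deg)*e12
Rotation angle theta = 2 * 16 = 32 degrees
v' = R*v*~R rotates v by theta.
cos(32deg) = 0.8480, sin(32deg) = 0.5299
v'_1 = 2*cos(32deg) - 3*sin(32deg)
= 2*0.8480 - 3*0.5299
= 0.11
v'_2 = 2*sin(32deg) + 3*cos(32deg)
= 2*0.5299 + 3*0.8480
= 3.60
v' = 0.11*e1 + 3.60*e2


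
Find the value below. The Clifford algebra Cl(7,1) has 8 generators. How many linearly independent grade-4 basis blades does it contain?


Number of grade-k basis blades in Cl(p,q) with n = p + q is C(n, k).
n = 7 + 1 = 8
C(8, 4) = 8! / (4! * 4!)
= 40320 / (24 * 24)
= 70


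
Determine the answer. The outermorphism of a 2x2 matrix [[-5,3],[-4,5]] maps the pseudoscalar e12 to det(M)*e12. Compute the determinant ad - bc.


The outermorphism of a linear map f sends e1^e2 to f(e1)^f(e2).
f(e1) = -5*e1 - 4*e2
f(e2) = 3*e1 + 5*e2
f(e1) ^ f(e2) = (-5*e1 - 4*e2) ^ (3*e1 + 5*e2)
= (-5)*5*e12 + (-4)*3*e21
= (-25 - (-12))*e12
= -13*e12
Coefficient = -13


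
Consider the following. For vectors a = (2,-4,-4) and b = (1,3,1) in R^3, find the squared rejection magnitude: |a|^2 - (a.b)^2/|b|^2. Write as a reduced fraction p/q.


|a|^2 = 2^2 + (-4)^2 + (-4)^2 = 36
|b|^2 = 1^2 + 3^2 + 1^2 = 11
a . b = 2*1 + (-4)*3 + (-4)*1 = -14
(a.b)^2 = (-14)^2 = 196
|rej|^2 = 36 - 196/11
= (396 - 196)/11
= 200/11
In lowest terms: 200/11


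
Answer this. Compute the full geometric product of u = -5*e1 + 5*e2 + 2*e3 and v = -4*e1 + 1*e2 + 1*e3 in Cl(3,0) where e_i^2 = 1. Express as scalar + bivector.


In Cl(3,0): e_i^2 = 1, e_ie_j = -e_je_i for i != j.
Scalar part = u . v = (-5)*(-4) + 5*1 + 2*1
= 20 + 5 + 2 = 27
e12 coeff = (-5)*1 - 5*(-4) = -5 - (-20) = 15
e13 coeff = (-5)*1 - 2*(-4) = -5 - (-8) = 3
e23 coeff = 5*1 - 2*1 = 5 - 2 = 3
uv = 27 + 15*e12 + 3*e13 + 3*e23


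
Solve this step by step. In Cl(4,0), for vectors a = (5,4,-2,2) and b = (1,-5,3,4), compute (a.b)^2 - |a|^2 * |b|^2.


a . b = 5*1 + 4*(-5) + (-2)*3 + 2*4
= 5 + (-20) + (-6) + 8 = -13
|a|^2 = 5^2 + 4^2 + (-2)^2 + 2^2 = 49
|b|^2 = 1^2 + (-5)^2 + 3^2 + 4^2 = 51
(a.b)^2 = (-13)^2 = 169
|a|^2 * |b|^2 = 49 * 51 = 2499
Result = 169 - 2499 = -2330


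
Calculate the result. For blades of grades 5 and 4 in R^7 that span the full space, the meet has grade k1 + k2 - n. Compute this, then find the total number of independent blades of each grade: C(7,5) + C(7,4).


Meet grade = grade(A) + grade(B) - n
= 5 + 4 - 7 = 2
C(7,5) = 21
C(7,4) = 35
dim_A + dim_B = 21 + 35 = 56


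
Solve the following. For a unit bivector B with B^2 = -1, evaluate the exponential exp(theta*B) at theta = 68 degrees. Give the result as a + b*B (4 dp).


For a unit bivector B with B^2 = -1, the exponential series gives
e^(theta*B) = cos(theta) + sin(theta)*B (the GA analogue of Euler's formula).
theta = 68 degrees = 1.186824 rad
cos(68 deg) = 0.3746
sin(68 deg) = 0.9272
exp(theta*B) = 0.3746 + 0.9272*B


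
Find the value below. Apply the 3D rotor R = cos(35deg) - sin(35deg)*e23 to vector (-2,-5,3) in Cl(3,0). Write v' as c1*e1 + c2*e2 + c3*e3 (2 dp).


Rotor R = cos(35deg) - sin(35deg)*e23
Rotation angle theta = 2 * 35 = 70 degrees in the e23 plane (e2 -> e3).
The component perpendicular to the plane (e1) is invariant: v'_1 = v1 = -2.00
cos(70deg) = 0.3420, sin(70deg) = 0.9397
v'_2 = v2*cos(theta) - v3*sin(theta) = -5*0.3420 - 3*0.9397 = -4.53
v'_3 = v2*sin(theta) + v3*cos(theta) = -5*0.9397 + 3*0.3420 = -3.67
v' = -2.00*e1 - 4.53*e2 - 3.67*e3


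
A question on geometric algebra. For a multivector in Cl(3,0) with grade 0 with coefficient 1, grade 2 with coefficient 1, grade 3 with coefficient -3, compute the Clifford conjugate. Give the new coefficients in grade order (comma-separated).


Clifford conjugate sign for grade k: (-1)^(k(k+1)/2)
Grade 0: (-1)^(0*1/2) = (-1)^0 = 1, coeff 1 -> 1
Grade 2: (-1)^(2*3/2) = (-1)^3 = -1, coeff 1 -> -1
Grade 3: (-1)^(3*4/2) = (-1)^6 = 1, coeff -3 -> -3
Conjugated coefficients: 1, -1, -3


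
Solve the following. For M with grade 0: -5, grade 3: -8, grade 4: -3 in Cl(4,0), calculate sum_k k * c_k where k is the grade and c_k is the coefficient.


Grade-weighted sum = sum of grade_k * coefficient_k
0*(-5) = 0
3*(-8) = -24
4*(-3) = -12
Total = 0 + (-24) + (-12) = -36


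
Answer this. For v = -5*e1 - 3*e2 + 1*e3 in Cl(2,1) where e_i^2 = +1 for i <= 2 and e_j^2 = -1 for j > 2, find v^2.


v^2 = sum of c_i^2 * e_i^2
Positive signature terms (e_i^2 = +1): (-5)^2 + (-3)^2 = 34
Negative signature terms (e_j^2 = -1): 1^2 = 1
v^2 = 34 - 1 = 33


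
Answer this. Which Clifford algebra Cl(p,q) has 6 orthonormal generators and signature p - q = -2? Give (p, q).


We need p + q = 6 and p - q = -2.
Adding: 2p = 6 + (-2) = 4, so p = 2.
Then q = 6 - 2 = 4.
(p, q) = (2, 4)


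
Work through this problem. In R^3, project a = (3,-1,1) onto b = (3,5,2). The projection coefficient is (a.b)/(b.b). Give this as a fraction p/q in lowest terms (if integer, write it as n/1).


Projection coefficient = (a . b) / (b . b)
a . b = 3*3 + (-1)*5 + 1*2
= 9 + (-5) + 2 = 6
b . b = 3^2 + 5^2 + 2^2
= 9 + 25 + 4 = 38
Coefficient = 6/38
In lowest terms: 3/19


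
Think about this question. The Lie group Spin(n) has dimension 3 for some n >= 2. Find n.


dim Spin(n) = dim so(n) = n(n-1)/2.
Solve n(n-1)/2 = 3, i.e. n^2 - n - 6 = 0.
Discriminant = 1 + 8*3 = 25
n = (1 + sqrt(25))/2 = (1 + 5)/2 = 3


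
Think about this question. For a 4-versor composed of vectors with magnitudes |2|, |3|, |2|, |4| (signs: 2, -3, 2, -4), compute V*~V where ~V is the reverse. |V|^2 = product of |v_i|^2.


Each vector v_i has |v_i|^2 = s_i^2
Squared scales: 2^2 = 4, (-3)^2 = 9, 2^2 = 4, (-4)^2 = 16
|V|^2 = 4 * 9 * 4 * 16
= 2304


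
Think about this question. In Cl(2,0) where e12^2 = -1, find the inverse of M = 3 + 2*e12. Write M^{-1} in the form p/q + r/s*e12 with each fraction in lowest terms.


M = 3 + 2*e12, where e12^2 = -1.
Since M commutes with its reverse ~M = a - b*e12, M * ~M = a^2 - b^2*e12^2 = a^2 + b^2.
So M^{-1} = ~M / (a^2 + b^2) = (a - b*e12)/(a^2 + b^2).
a^2 + b^2 = 9 + 4 = 13
Scalar part = 3/13 = 3/13
Bivector coeff = -2/13 = -2/13
M^{-1} = 3/13 - 2/13*e12


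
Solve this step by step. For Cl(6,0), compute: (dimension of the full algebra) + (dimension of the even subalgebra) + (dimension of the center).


n = 6 + 0 = 6
Total dim = 2^6 = 64
Even subalgebra dim = 2^5 = 32
n is even, so center dim = 1
Sum = 64 + 32 + 1 = 97


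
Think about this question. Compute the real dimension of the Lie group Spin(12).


Spin(n) double-covers SO(n); both have Lie algebra so(n) of dimension n(n-1)/2.
n = 12
n(n-1) = 12 * 11 = 132
dim Spin(12) = 132/2 = 66


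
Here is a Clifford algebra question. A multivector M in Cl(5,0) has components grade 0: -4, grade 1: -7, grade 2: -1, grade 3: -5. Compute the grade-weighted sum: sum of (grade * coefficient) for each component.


Grade-weighted sum = sum of grade_k * coefficient_k
0*(-4) = 0
1*(-7) = -7
2*(-1) = -2
3*(-5) = -15
Total = 0 + (-7) + (-2) + (-15) = -24


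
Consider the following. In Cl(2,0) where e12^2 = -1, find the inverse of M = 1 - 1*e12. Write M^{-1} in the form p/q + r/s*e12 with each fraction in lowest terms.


M = 1 - 1*e12, where e12^2 = -1.
Since M commutes with its reverse ~M = a - b*e12, M * ~M = a^2 - b^2*e12^2 = a^2 + b^2.
So M^{-1} = ~M / (a^2 + b^2) = (a - b*e12)/(a^2 + b^2).
a^2 + b^2 = 1 + 1 = 2
Scalar part = 1/2 = 1/2
Bivector coeff = 1/2 = 1/2
M^{-1} = 1/2 + 1/2*e12


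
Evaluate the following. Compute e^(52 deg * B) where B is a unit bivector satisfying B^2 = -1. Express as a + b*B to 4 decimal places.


For a unit bivector B with B^2 = -1, the exponential series gives
e^(theta*B) = cos(theta) + sin(theta)*B (the GA analogue of Euler's formula).
theta = 52 degrees = 0.907571 rad
cos(52 deg) = 0.6157
sin(52 deg) = 0.7880
exp(theta*B) = 0.6157 + 0.7880*B


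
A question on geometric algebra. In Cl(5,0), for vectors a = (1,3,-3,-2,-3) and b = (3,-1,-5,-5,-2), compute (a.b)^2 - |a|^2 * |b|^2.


a . b = 1*3 + 3*(-1) + (-3)*(-5) + (-2)*(-5) + (-3)*(-2)
= 3 + (-3) + 15 + 10 + 6 = 31
|a|^2 = 1^2 + 3^2 + (-3)^2 + (-2)^2 + (-3)^2 = 32
|b|^2 = 3^2 + (-1)^2 + (-5)^2 + (-5)^2 + (-2)^2 = 64
(a.b)^2 = 31^2 = 961
|a|^2 * |b|^2 = 32 * 64 = 2048
Result = 961 - 2048 = -1087


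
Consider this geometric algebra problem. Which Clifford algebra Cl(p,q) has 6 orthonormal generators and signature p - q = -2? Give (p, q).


We need p + q = 6 and p - q = -2.
Adding: 2p = 6 + (-2) = 4, so p = 2.
Then q = 6 - 2 = 4.
(p, q) = (2, 4)


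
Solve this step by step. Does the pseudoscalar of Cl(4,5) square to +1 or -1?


The pseudoscalar I = e1...e_n (product of all n generators) of Cl(p,q) satisfies I^2 = (-1)^(q + n(n-1)/2).
p = 4, q = 5, n = p + q = 9
n(n-1)/2 = 9 * 8 / 2 = 36
Exponent = q + n(n-1)/2 = 5 + 36 = 41
I^2 = (-1)^41 = -1


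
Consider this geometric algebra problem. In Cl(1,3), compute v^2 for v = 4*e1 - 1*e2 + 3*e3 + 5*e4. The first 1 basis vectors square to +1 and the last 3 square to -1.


v^2 = sum of c_i^2 * e_i^2
Positive signature terms (e_i^2 = +1): 4^2 = 16
Negative signature terms (e_j^2 = -1): (-1)^2 + 3^2 + 5^2 = 35
v^2 = 16 - 35 = -19


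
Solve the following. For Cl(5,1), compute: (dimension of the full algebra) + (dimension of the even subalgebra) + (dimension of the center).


n = 5 + 1 = 6
Total dim = 2^6 = 64
Even subalgebra dim = 2^5 = 32
n is even, so center dim = 1
Sum = 64 + 32 + 1 = 97


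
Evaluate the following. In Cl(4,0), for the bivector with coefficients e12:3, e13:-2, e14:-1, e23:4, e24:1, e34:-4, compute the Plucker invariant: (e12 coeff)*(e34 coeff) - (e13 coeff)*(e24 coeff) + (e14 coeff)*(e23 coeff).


Plucker relation: af - be + cd
a*f = 3*(-4) = -12
b*e = (-2)*1 = -2
c*d = (-1)*4 = -4
af - be + cd = -12 - (-2) + (-4)
= -14


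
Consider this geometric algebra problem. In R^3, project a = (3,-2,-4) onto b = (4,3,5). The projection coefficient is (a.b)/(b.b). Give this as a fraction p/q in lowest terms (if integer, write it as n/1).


Projection coefficient = (a . b) / (b . b)
a . b = 3*4 + (-2)*3 + (-4)*5
= 12 + (-6) + (-20) = -14
b . b = 4^2 + 3^2 + 5^2
= 16 + 9 + 25 = 50
Coefficient = -14/50
In lowest terms: -7/25


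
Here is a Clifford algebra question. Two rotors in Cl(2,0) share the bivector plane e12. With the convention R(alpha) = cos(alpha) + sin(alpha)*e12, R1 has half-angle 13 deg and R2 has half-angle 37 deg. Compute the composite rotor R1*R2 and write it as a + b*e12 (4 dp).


Same-plane rotors commute and their half-angles add:
R1*R2 = cos(a1 + a2) + sin(a1 + a2)*e12.
a1 + a2 = 13 + 37 = 50 deg
cos(50 deg) = 0.6428
sin(50 deg) = 0.7660
R1*R2 = 0.6428 + 0.7660*e12


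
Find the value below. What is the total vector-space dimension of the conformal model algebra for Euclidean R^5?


The conformal model of R^5 uses Cl(6,1): the 5 Euclidean generators plus two extra orthogonal generators e+ (e+^2 = +1) and e- (e-^2 = -1), from which the null vectors e0, einf are built.
Number of generators m = 5 + 2 = 7.
dim Cl(p,q) = 2^m = 2^7 = 128


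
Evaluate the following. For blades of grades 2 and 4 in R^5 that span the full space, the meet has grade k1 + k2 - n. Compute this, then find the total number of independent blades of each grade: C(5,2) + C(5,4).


Meet grade = grade(A) + grade(B) - n
= 2 + 4 - 5 = 1
C(5,2) = 10
C(5,4) = 5
dim_A + dim_B = 10 + 5 = 15


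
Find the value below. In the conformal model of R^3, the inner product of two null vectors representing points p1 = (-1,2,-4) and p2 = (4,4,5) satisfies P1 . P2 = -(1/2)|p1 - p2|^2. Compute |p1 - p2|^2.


p1 - p2 = (-5, -2, -9)
|p1 - p2|^2 = (-5)^2 + (-2)^2 + (-9)^2
= 25 + 4 + 81
= 110


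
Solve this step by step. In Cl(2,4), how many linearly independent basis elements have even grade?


Even subalgebra dimension = 2^(n-1)
n = 2 + 4 = 6
2^(6 - 1) = 2^5 = 32
Verification: sum of C(6,k) for even k = 1 + 15 + 15 + 1 = 32
Result = 32


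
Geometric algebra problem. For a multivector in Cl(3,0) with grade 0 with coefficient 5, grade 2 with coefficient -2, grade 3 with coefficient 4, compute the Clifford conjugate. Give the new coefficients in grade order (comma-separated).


Clifford conjugate sign for grade k: (-1)^(k(k+1)/2)
Grade 0: (-1)^(0*1/2) = (-1)^0 = 1, coeff 5 -> 5
Grade 2: (-1)^(2*3/2) = (-1)^3 = -1, coeff -2 -> 2
Grade 3: (-1)^(3*4/2) = (-1)^6 = 1, coeff 4 -> 4
Conjugated coefficients: 5, 2, 4


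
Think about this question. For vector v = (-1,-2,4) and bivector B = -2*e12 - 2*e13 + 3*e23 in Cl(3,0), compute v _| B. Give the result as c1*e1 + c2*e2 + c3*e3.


Left contraction v _| B = <vB>_1 (grade-1 part of the geometric product vB).
Using e1_|e12 = e2, e2_|e12 = -e1, e1_|e13 = e3, e3_|e13 = -e1, e2_|e23 = e3, e3_|e23 = -e2:
e1 coeff: -v2*b12 - v3*b13 = -(-2)*(-2) - (4)*(-2) = 4
e2 coeff: v1*b12 - v3*b23 = (-1)*(-2) - (4)*(3) = -10
e3 coeff: v1*b13 + v2*b23 = (-1)*(-2) + (-2)*(3) = -4
v _| B = 4*e1 - 10*e2 - 4*e3


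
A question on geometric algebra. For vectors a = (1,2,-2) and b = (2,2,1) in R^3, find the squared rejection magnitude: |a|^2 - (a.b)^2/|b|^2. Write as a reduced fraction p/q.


|a|^2 = 1^2 + 2^2 + (-2)^2 = 9
|b|^2 = 2^2 + 2^2 + 1^2 = 9
a . b = 1*2 + 2*2 + (-2)*1 = 4
(a.b)^2 = 4^2 = 16
|rej|^2 = 9 - 16/9
= (81 - 16)/9
= 65/9
In lowest terms: 65/9


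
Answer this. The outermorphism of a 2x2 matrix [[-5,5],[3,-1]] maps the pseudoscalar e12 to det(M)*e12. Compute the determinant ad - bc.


The outermorphism of a linear map f sends e1^e2 to f(e1)^f(e2).
f(e1) = -5*e1 + 3*e2
f(e2) = 5*e1 - 1*e2
f(e1) ^ f(e2) = (-5*e1 + 3*e2) ^ (5*e1 - 1*e2)
= (-5)*(-1)*e12 + 3*5*e21
= (5 - 15)*e12
= -10*e12
Coefficient = -10


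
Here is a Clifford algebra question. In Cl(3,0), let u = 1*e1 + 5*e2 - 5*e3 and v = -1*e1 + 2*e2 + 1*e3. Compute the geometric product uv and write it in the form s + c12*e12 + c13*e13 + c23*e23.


In Cl(3,0): e_i^2 = 1, e_ie_j = -e_je_i for i != j.
Scalar part = u . v = 1*(-1) + 5*2 + (-5)*1
= -1 + 10 + (-5) = 4
e12 coeff = 1*2 - 5*(-1) = 2 - (-5) = 7
e13 coeff = 1*1 - (-5)*(-1) = 1 - 5 = -4
e23 coeff = 5*1 - (-5)*2 = 5 - (-10) = 15
uv = 4 + 7*e12 - 4*e13 + 15*e23
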